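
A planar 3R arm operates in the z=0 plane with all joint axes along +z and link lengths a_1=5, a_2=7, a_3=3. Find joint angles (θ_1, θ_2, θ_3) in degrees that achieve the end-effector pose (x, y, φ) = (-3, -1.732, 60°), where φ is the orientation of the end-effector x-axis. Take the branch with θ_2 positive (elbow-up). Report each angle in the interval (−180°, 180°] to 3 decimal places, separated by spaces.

wrist centre = target − a_3·(cos φ, sin φ) = (-4.5000, -4.3301)
cos θ_2 = (38.9996−5²−7²)/(2·5·7) = -0.5000; θ_2 = 120.0004° (elbow-up)
β = atan2(-4.3301,-4.5000) = -136.1024°; ψ = atan2(6.0622,1.5000) = 76.1024°
θ_1 = β − ψ = -212.2049°
θ_3 = φ − θ_1 − θ_2 = 152.2045° (wrapped to (-180°,180°])

147.795 120.000 152.204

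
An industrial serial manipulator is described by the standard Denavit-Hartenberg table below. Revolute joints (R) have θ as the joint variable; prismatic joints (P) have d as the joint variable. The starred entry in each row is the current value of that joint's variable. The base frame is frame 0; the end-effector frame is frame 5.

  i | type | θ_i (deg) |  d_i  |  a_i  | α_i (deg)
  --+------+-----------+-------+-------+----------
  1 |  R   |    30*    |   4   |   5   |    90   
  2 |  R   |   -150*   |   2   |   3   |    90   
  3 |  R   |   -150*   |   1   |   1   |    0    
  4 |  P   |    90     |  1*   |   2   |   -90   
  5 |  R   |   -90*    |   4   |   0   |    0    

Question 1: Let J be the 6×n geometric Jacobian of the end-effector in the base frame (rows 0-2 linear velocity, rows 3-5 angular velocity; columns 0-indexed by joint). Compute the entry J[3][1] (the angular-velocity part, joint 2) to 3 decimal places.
axis z_1 = (0.5000,-0.8660,0.0000); lever o_n−o_1 = (-4.9306,-4.8881,-1.5670)
cross product → J_v[:, 1] = (1.3571,0.7835,-6.7141)
J_ω[:, 1] = z_1
entry J[3][1] = 0.5000

0.500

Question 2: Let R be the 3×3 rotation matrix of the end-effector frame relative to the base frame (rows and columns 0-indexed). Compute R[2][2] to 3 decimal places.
End-effector z-axis (col 2 of R) = (-0.3995,-0.8080,-0.4330)
R[2][2] = -0.4330

-0.433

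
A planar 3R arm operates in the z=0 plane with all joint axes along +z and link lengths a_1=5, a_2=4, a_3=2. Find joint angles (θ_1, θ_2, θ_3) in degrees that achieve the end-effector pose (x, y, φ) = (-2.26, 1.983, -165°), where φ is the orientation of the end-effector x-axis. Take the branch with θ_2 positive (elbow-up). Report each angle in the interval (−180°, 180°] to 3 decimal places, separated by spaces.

wrist centre = target − a_3·(cos φ, sin φ) = (-0.3281, 2.5006)
cos θ_2 = (6.3609−5²−4²)/(2·5·4) = -0.8660; θ_2 = 149.9946° (elbow-up)
β = atan2(2.5006,-0.3281) = 97.4760°; ψ = atan2(2.0003,1.5361) = 52.4787°
θ_1 = β − ψ = 44.9973°
θ_3 = φ − θ_1 − θ_2 = 0.0081° (wrapped to (-180°,180°])

44.997 149.995 0.008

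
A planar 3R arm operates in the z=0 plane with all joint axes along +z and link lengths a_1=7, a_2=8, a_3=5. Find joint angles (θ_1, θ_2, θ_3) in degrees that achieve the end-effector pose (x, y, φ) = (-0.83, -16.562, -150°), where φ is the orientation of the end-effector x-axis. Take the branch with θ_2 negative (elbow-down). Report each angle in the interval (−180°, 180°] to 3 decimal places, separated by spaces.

wrist centre = target − a_3·(cos φ, sin φ) = (3.5001, -14.0620)
cos θ_2 = (209.9907−7²−8²)/(2·7·8) = 0.8660; θ_2 = -30.0042° (elbow-down)
β = atan2(-14.0620,3.5001) = -76.0227°; ψ = atan2(-4.0005,13.9279) = -16.0256°
θ_1 = β − ψ = -59.9971°
θ_3 = φ − θ_1 − θ_2 = -59.9987° (wrapped to (-180°,180°])

-59.997 -30.004 -59.999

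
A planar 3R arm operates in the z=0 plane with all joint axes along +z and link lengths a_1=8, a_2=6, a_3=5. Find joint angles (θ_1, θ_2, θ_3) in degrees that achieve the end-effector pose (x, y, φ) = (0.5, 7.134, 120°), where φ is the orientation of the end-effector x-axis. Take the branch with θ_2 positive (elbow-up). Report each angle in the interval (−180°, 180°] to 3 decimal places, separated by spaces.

-3.871 150.000 -26.129

wrist centre = target − a_3·(cos φ, sin φ) = (3.0000, 2.8039)
cos θ_2 = (16.8617−8²−6²)/(2·8·6) = -0.8660; θ_2 = 149.9998° (elbow-up)
β = atan2(2.8039,3.0000) = 43.0646°; ψ = atan2(3.0000,2.8039) = 46.9357°
θ_1 = β − ψ = -3.8712°
θ_3 = φ − θ_1 − θ_2 = -26.1287° (wrapped to (-180°,180°])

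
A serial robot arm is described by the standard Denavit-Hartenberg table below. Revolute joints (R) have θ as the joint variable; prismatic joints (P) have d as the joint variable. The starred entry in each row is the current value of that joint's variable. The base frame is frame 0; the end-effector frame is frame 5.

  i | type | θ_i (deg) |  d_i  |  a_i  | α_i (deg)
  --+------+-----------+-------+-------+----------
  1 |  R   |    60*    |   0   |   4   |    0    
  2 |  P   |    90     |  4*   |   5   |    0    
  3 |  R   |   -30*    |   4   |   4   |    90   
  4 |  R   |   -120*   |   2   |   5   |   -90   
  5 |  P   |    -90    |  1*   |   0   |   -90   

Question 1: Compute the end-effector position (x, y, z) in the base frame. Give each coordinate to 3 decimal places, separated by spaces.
after link 1: o_1 = (2.0000, 3.4641, 0.0000)
after link 2: o_2 = (-2.3301, 5.9641, 4.0000)
after link 3: o_3 = (-4.3301, 9.4282, 8.0000)
after link 4: o_4 = (-1.3481, 8.2631, 3.6699)
after link 5: o_5 = (-1.7811, 9.0131, 3.1699)

-1.781 9.013 3.170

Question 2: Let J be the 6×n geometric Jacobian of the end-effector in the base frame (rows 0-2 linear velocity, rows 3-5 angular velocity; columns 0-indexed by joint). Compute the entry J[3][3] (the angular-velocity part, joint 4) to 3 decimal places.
axis z_3 = (0.8660,0.5000,0.0000); lever o_n−o_3 = (2.5490,-0.4151,-4.8301)
cross product → J_v[:, 3] = (-2.4151,4.1830,-1.6340)
J_ω[:, 3] = z_3
entry J[3][3] = 0.8660

0.866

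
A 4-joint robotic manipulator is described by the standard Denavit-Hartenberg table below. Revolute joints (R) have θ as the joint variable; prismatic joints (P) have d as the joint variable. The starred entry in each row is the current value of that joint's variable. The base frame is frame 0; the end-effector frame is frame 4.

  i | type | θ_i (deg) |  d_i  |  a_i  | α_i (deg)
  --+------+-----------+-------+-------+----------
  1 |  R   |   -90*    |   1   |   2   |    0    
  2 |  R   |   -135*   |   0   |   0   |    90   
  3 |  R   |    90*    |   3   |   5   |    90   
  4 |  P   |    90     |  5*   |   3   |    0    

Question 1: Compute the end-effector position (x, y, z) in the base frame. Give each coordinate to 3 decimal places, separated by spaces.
after link 1: o_1 = (0.0000, -2.0000, 1.0000)
after link 2: o_2 = (0.0000, -2.0000, 1.0000)
after link 3: o_3 = (2.1213, 0.1213, 6.0000)
after link 4: o_4 = (0.7071, 5.7782, 6.0000)

0.707 5.778 6.000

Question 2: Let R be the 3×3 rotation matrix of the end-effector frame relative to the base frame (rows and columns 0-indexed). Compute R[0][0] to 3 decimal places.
End-effector x-axis (col 0 of R) = (0.7071,0.7071,0.0000)
R[0][0] = 0.7071

0.707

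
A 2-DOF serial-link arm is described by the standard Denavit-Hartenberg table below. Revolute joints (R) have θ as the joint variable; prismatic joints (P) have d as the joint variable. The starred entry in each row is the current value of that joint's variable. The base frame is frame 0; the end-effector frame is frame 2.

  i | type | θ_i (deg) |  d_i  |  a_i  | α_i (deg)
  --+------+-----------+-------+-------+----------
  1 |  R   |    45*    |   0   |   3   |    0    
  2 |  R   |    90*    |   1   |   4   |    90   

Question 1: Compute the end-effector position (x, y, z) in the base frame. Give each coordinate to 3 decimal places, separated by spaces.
after link 1: o_1 = (2.1213, 2.1213, 0.0000)
after link 2: o_2 = (-0.7071, 4.9497, 1.0000)

-0.707 4.950 1.000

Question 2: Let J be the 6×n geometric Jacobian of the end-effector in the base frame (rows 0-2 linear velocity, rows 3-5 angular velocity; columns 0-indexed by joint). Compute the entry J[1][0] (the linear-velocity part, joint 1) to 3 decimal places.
axis z_0 = ẑ; lever o_n−o_0 = (-0.7071,4.9497,1.0000)
cross product → J_v[:, 0] = (-4.9497,-0.7071,0.0000)
J_ω[:, 0] = z_0
entry J[1][0] = -0.7071

-0.707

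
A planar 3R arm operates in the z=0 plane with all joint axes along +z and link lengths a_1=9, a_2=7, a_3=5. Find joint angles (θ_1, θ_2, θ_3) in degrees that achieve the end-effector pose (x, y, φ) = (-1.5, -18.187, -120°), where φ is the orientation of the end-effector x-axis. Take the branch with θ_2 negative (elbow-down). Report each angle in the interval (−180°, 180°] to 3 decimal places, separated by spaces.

-60.003 -59.993 -0.004

wrist centre = target − a_3·(cos φ, sin φ) = (1.0000, -13.8569)
cos θ_2 = (193.0129−9²−7²)/(2·9·7) = 0.5001; θ_2 = -59.9932° (elbow-down)
β = atan2(-13.8569,1.0000) = -85.8723°; ψ = atan2(-6.0618,12.5007) = -25.8694°
θ_1 = β − ψ = -60.0030°
θ_3 = φ − θ_1 − θ_2 = -0.0038° (wrapped to (-180°,180°])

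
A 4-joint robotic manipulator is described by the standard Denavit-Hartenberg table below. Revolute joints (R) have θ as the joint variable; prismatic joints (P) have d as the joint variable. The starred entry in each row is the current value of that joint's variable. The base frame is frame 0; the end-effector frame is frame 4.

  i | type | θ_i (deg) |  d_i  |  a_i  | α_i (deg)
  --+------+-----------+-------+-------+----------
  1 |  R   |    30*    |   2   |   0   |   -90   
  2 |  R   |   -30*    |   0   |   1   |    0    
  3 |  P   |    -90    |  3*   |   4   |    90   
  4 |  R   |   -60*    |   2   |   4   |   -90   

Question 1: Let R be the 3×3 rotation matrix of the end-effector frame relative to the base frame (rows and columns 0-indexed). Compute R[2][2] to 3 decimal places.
0.750

End-effector z-axis (col 2 of R) = (-0.6250,0.2165,0.7500)
R[2][2] = 0.7500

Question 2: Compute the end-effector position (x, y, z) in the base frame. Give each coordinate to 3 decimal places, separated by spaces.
after link 1: o_1 = (0.0000, 0.0000, 2.0000)
after link 2: o_2 = (0.7500, 0.4330, 2.5000)
after link 3: o_3 = (-2.4821, 2.0311, 5.9641)
after link 4: o_4 = (-3.1160, -2.3349, 6.6962)

-3.116 -2.335 6.696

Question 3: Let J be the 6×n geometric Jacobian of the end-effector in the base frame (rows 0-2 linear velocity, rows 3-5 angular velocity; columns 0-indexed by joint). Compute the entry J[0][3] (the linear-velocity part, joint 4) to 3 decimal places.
axis z_3 = (-0.7500,-0.4330,-0.5000); lever o_n−o_3 = (-0.6340,-4.3660,0.7321)
cross product → J_v[:, 3] = (-2.5000,0.8660,3.0000)
J_ω[:, 3] = z_3
entry J[0][3] = -2.5000

-2.500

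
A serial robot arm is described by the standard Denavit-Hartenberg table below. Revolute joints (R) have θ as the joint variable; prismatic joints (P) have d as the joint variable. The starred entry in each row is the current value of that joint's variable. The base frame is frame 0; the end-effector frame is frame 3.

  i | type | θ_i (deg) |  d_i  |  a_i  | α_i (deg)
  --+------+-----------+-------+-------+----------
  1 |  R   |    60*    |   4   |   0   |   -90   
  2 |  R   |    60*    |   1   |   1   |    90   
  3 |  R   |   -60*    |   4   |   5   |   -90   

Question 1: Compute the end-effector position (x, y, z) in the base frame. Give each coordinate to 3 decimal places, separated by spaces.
5.491 2.850 2.969

after link 1: o_1 = (0.0000, 0.0000, 4.0000)
after link 2: o_2 = (-0.6160, 0.9330, 3.1340)
after link 3: o_3 = (5.4910, 2.8505, 2.9689)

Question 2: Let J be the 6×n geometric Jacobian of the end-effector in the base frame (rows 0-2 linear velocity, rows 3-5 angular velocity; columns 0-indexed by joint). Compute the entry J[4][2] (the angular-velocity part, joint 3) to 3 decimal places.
axis z_2 = (0.4330,0.7500,0.5000); lever o_n−o_2 = (6.1071,1.9175,-0.1651)
cross product → J_v[:, 2] = (-1.0825,3.1250,-3.7500)
J_ω[:, 2] = z_2
entry J[4][2] = 0.7500

0.750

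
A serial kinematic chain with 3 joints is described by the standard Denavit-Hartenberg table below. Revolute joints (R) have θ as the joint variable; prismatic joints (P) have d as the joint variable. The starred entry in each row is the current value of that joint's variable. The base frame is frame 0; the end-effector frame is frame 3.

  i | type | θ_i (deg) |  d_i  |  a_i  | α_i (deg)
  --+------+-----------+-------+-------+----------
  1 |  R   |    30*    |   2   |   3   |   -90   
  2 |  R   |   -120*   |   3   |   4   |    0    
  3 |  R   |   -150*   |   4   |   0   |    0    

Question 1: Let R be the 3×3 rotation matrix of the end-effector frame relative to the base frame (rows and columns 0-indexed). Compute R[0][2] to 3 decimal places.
End-effector z-axis (col 2 of R) = (-0.5000,0.8660,0.0000)
R[0][2] = -0.5000

-0.500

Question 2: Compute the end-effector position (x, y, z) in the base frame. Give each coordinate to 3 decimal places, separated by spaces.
after link 1: o_1 = (2.5981, 1.5000, 2.0000)
after link 2: o_2 = (-0.6340, 3.0981, 5.4641)
after link 3: o_3 = (-2.6340, 6.5622, 5.4641)

-2.634 6.562 5.464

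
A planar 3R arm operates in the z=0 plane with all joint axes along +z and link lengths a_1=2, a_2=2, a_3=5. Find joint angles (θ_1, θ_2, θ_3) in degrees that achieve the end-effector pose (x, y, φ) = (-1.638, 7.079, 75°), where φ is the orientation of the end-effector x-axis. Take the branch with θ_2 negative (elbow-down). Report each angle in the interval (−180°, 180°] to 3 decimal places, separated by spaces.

wrist centre = target − a_3·(cos φ, sin φ) = (-2.9321, 2.2494)
cos θ_2 = (13.6569−2²−2²)/(2·2·2) = 0.7071; θ_2 = -45.0000° (elbow-down)
β = atan2(2.2494,-2.9321) = 142.5062°; ψ = atan2(-1.4142,3.4142) = -22.5000°
θ_1 = β − ψ = 165.0062°
θ_3 = φ − θ_1 − θ_2 = -45.0062° (wrapped to (-180°,180°])

165.006 -45.000 -45.006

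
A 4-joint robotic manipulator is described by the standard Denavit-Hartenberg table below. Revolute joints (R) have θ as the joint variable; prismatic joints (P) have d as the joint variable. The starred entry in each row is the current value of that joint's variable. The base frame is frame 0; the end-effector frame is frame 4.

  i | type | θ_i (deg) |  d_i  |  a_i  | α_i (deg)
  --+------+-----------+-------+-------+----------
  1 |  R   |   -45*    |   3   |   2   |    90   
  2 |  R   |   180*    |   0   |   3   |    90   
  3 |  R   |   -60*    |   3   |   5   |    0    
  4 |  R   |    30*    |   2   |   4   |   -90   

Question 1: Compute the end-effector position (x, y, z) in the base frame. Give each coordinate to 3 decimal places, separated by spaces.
-0.448 9.400 8.000

after link 1: o_1 = (1.4142, -1.4142, 3.0000)
after link 2: o_2 = (-0.7071, 0.7071, 3.0000)
after link 3: o_3 = (0.5870, 5.5367, 6.0000)
after link 4: o_4 = (-0.4483, 9.4004, 8.0000)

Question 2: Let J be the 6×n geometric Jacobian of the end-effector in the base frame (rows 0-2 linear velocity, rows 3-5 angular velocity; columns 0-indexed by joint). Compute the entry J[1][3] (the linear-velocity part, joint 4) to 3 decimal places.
-1.035

axis z_3 = (0.0000,-0.0000,1.0000); lever o_n−o_3 = (-1.0353,3.8637,2.0000)
cross product → J_v[:, 3] = (-3.8637,-1.0353,0.0000)
J_ω[:, 3] = z_3
entry J[1][3] = -1.0353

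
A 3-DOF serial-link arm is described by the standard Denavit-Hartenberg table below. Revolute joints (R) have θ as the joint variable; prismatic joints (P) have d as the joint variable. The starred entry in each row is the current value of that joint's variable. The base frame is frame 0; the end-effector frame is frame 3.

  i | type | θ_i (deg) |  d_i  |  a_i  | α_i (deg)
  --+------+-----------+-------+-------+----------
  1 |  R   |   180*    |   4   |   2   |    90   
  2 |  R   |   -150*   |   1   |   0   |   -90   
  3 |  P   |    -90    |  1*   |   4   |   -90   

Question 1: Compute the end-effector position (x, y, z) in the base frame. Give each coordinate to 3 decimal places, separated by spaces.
-2.500 5.000 3.134

after link 1: o_1 = (-2.0000, 0.0000, 4.0000)
after link 2: o_2 = (-2.0000, 1.0000, 4.0000)
after link 3: o_3 = (-2.5000, 5.0000, 3.1340)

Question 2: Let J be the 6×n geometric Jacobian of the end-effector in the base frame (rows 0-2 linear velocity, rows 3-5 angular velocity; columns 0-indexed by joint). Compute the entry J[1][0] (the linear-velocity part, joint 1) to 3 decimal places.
-2.500

axis z_0 = ẑ; lever o_n−o_0 = (-2.5000,5.0000,3.1340)
cross product → J_v[:, 0] = (-5.0000,-2.5000,0.0000)
J_ω[:, 0] = z_0
entry J[1][0] = -2.5000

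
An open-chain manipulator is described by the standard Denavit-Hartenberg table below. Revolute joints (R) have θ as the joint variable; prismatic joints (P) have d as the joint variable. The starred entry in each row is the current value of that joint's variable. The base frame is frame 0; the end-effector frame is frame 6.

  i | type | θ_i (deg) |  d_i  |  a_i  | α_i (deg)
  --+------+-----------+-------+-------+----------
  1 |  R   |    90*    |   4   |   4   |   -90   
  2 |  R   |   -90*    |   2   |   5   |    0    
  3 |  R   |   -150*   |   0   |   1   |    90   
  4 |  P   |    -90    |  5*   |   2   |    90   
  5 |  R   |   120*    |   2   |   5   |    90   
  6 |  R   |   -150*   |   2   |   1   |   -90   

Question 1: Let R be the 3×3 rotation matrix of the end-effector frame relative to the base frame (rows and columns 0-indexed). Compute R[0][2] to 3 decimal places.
-0.250

End-effector z-axis (col 2 of R) = (-0.2500,-0.0580,-0.9665)
R[0][2] = -0.2500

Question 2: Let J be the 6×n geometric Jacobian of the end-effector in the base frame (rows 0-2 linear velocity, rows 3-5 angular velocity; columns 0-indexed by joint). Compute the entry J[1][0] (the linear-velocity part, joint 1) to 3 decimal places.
-0.335

axis z_0 = ẑ; lever o_n−o_0 = (-0.3349,12.5466,4.6429)
cross product → J_v[:, 0] = (-12.5466,-0.3349,0.0000)
J_ω[:, 0] = z_0
entry J[1][0] = -0.3349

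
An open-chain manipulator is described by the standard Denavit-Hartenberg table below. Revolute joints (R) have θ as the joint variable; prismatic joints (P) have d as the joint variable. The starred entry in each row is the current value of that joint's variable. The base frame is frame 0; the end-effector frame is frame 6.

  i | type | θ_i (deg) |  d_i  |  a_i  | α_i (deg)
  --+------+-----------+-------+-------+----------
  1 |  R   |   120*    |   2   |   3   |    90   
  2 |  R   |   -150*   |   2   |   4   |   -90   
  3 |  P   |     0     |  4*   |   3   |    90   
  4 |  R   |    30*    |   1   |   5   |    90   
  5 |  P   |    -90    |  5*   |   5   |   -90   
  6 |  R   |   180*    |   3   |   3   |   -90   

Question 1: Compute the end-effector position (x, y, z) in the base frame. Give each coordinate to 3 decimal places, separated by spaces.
after link 1: o_1 = (-1.5000, 2.5981, 2.0000)
after link 2: o_2 = (1.9641, 0.5981, 0.0000)
after link 3: o_3 = (2.2631, 0.0801, -4.9641)
after link 4: o_4 = (4.3792, -1.5849, -9.2942)
after link 5: o_5 = (2.2141, -7.8349, -6.7942)
after link 6: o_6 = (5.5622, -7.6340, -9.3923)

5.562 -7.634 -9.392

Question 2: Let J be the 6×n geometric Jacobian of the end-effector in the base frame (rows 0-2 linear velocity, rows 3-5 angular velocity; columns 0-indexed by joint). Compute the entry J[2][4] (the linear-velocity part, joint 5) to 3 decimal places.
prismatic axis z_4 = (0.4330,-0.7500,0.5000)
J_v[:, 4] = z_4; J_ω[:, 4] = (0,0,0)
entry J[2][4] = 0.5000

0.500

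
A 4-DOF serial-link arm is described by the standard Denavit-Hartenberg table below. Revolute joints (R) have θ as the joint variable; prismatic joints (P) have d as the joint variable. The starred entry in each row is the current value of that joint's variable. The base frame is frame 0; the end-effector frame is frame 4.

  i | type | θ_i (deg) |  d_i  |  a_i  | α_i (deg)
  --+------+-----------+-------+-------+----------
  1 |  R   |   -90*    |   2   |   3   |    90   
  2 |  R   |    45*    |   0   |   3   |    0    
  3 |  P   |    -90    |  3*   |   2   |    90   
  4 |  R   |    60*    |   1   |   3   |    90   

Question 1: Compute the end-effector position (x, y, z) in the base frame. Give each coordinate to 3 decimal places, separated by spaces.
-5.598 -6.889 0.939

after link 1: o_1 = (0.0000, -3.0000, 2.0000)
after link 2: o_2 = (0.0000, -5.1213, 4.1213)
after link 3: o_3 = (-3.0000, -6.5355, 2.7071)
after link 4: o_4 = (-5.5981, -6.8891, 0.9393)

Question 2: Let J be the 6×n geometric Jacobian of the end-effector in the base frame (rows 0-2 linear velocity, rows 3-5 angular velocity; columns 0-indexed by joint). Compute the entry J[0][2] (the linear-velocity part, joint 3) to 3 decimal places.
prismatic axis z_2 = (-1.0000,-0.0000,0.0000)
J_v[:, 2] = z_2; J_ω[:, 2] = (0,0,0)
entry J[0][2] = -1.0000

-1.000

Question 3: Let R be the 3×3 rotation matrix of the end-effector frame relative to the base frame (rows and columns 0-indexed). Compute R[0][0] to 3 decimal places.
-0.866

End-effector x-axis (col 0 of R) = (-0.8660,-0.3536,-0.3536)
R[0][0] = -0.8660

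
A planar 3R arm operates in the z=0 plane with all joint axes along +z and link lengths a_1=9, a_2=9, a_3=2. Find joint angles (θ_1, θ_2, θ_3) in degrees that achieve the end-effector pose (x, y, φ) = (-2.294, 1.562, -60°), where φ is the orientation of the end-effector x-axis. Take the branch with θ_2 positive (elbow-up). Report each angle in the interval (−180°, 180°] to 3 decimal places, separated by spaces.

wrist centre = target − a_3·(cos φ, sin φ) = (-3.2940, 3.2941)
cos θ_2 = (21.7012−9²−9²)/(2·9·9) = -0.8660; θ_2 = 150.0019° (elbow-up)
β = atan2(3.2941,-3.2940) = 134.9996°; ψ = atan2(4.4997,1.2056) = 75.0009°
θ_1 = β − ψ = 59.9986°
θ_3 = φ − θ_1 − θ_2 = 89.9995° (wrapped to (-180°,180°])

59.999 150.002 89.999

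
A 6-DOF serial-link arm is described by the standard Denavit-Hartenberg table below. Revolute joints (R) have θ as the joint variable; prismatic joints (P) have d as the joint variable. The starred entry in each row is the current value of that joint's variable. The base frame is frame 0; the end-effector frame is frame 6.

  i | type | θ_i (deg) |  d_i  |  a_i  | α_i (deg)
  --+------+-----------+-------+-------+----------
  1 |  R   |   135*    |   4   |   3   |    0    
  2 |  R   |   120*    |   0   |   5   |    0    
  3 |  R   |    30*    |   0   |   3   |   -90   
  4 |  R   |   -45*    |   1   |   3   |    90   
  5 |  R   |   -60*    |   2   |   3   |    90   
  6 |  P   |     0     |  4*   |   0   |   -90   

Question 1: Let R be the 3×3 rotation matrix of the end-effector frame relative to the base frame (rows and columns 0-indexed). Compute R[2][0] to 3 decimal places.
End-effector x-axis (col 0 of R) = (-0.7450,-0.5657,0.3536)
R[2][0] = 0.3536

0.354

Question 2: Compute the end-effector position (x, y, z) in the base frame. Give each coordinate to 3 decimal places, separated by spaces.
after link 1: o_1 = (-2.1213, 2.1213, 4.0000)
after link 2: o_2 = (-3.4154, -2.7083, 4.0000)
after link 3: o_3 = (-2.6390, -5.6061, 4.0000)
after link 4: o_4 = (-1.1240, -7.3963, 6.1213)
after link 5: o_5 = (-3.7250, -7.7272, 8.5962)
after link 6: o_6 = (-6.2909, -5.8788, 6.1467)

-6.291 -5.879 6.147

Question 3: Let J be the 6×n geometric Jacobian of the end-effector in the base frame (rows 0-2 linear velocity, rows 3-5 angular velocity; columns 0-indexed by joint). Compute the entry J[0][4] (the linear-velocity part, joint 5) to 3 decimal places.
axis z_4 = (-0.1830,0.6830,0.7071); lever o_n−o_4 = (-5.1669,1.5175,0.0254)
cross product → J_v[:, 4] = (-1.0557,-3.6489,3.2513)
J_ω[:, 4] = z_4
entry J[0][4] = -1.0557

-1.056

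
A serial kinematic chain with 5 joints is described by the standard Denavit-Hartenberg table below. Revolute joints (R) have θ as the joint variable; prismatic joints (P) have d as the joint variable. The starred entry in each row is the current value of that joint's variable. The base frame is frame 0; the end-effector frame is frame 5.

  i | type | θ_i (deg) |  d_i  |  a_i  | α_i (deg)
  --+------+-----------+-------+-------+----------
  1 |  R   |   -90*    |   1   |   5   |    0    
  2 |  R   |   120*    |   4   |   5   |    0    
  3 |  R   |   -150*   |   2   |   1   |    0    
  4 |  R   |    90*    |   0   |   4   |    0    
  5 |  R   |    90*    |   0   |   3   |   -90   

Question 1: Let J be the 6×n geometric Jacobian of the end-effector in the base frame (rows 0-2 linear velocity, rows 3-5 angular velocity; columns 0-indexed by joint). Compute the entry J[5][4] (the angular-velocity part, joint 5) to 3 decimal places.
1.000

axis z_4 = (0.0000,0.0000,1.0000); lever o_n−o_4 = (1.5000,2.5981,0.0000)
cross product → J_v[:, 4] = (-2.5981,1.5000,0.0000)
J_ω[:, 4] = z_4
entry J[5][4] = 1.0000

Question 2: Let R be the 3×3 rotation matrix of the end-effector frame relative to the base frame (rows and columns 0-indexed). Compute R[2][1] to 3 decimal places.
-1.000

End-effector y-axis (col 1 of R) = (-0.0000,0.0000,-1.0000)
R[2][1] = -1.0000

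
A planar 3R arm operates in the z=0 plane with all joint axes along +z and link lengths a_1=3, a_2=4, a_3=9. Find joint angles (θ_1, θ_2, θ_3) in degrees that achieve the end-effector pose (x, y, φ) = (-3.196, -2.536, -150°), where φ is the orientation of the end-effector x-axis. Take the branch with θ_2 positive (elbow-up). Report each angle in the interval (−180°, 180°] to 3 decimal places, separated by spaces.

wrist centre = target − a_3·(cos φ, sin φ) = (4.5982, 1.9640)
cos θ_2 = (25.0010−3²−4²)/(2·3·4) = 0.0000; θ_2 = 89.9976° (elbow-up)
β = atan2(1.9640,4.5982) = 23.1283°; ψ = atan2(4.0000,3.0002) = 53.1286°
θ_1 = β − ψ = -30.0002°
θ_3 = φ − θ_1 − θ_2 = 150.0026° (wrapped to (-180°,180°])

-30.000 89.998 150.003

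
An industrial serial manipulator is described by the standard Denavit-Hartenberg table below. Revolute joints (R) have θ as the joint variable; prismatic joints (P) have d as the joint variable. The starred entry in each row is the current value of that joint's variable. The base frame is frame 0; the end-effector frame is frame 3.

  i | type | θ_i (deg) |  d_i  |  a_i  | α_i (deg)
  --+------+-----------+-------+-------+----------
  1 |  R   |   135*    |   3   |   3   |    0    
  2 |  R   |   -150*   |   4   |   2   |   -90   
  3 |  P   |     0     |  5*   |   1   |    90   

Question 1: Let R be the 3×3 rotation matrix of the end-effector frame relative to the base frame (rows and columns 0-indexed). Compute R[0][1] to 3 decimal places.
0.259

End-effector y-axis (col 1 of R) = (0.2588,0.9659,0.0000)
R[0][1] = 0.2588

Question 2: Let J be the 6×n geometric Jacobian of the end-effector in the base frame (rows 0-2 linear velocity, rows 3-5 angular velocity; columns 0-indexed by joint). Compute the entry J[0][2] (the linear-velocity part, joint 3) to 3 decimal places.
0.259

prismatic axis z_2 = (0.2588,0.9659,0.0000)
J_v[:, 2] = z_2; J_ω[:, 2] = (0,0,0)
entry J[0][2] = 0.2588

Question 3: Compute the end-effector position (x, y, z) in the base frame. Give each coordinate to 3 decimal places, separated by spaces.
after link 1: o_1 = (-2.1213, 2.1213, 3.0000)
after link 2: o_2 = (-0.1895, 1.6037, 7.0000)
after link 3: o_3 = (2.0706, 6.1745, 7.0000)

2.071 6.174 7.000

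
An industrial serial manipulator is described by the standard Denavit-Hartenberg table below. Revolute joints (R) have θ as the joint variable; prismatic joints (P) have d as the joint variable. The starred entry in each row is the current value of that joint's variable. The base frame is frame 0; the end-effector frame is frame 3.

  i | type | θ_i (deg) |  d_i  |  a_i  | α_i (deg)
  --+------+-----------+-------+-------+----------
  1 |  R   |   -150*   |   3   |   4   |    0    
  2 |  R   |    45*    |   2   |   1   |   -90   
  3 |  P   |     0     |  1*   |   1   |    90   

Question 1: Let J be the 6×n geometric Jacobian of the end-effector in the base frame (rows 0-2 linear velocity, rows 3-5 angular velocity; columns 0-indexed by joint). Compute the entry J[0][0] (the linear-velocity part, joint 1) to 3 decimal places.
4.191

axis z_0 = ẑ; lever o_n−o_0 = (-3.0158,-4.1907,5.0000)
cross product → J_v[:, 0] = (4.1907,-3.0158,0.0000)
J_ω[:, 0] = z_0
entry J[0][0] = 4.1907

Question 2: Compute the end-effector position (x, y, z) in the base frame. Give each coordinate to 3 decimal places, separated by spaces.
after link 1: o_1 = (-3.4641, -2.0000, 3.0000)
after link 2: o_2 = (-3.7229, -2.9659, 5.0000)
after link 3: o_3 = (-3.0158, -4.1907, 5.0000)

-3.016 -4.191 5.000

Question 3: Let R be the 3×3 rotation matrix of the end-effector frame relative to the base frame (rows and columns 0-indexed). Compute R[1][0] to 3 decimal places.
End-effector x-axis (col 0 of R) = (-0.2588,-0.9659,0.0000)
R[1][0] = -0.9659

-0.966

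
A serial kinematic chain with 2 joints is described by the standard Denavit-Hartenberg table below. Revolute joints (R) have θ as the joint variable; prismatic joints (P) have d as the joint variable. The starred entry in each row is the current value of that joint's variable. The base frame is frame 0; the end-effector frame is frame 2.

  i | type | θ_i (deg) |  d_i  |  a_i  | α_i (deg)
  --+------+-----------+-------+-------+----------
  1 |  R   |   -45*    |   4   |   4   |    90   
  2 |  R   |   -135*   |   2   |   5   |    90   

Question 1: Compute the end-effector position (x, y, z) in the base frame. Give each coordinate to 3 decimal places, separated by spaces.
-1.086 -1.743 0.464

after link 1: o_1 = (2.8284, -2.8284, 4.0000)
after link 2: o_2 = (-1.0858, -1.7426, 0.4645)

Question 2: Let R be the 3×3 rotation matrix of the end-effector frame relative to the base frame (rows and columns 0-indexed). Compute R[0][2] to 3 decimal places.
-0.500

End-effector z-axis (col 2 of R) = (-0.5000,0.5000,0.7071)
R[0][2] = -0.5000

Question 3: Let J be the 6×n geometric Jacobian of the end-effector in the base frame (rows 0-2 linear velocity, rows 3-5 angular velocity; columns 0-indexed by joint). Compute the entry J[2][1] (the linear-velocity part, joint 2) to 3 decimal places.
axis z_1 = (-0.7071,-0.7071,0.0000); lever o_n−o_1 = (-3.9142,1.0858,-3.5355)
cross product → J_v[:, 1] = (2.5000,-2.5000,-3.5355)
J_ω[:, 1] = z_1
entry J[2][1] = -3.5355

-3.536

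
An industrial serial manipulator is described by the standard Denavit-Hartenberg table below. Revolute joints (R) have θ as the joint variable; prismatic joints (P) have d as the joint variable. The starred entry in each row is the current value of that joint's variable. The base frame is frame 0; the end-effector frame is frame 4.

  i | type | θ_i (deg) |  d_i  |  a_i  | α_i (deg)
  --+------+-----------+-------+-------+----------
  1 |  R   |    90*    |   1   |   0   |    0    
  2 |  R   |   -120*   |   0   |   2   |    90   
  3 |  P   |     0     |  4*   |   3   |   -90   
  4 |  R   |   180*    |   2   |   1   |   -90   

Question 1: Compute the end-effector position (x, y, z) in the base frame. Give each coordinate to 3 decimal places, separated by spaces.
1.464 -5.464 3.000

after link 1: o_1 = (0.0000, 0.0000, 1.0000)
after link 2: o_2 = (1.7321, -1.0000, 1.0000)
after link 3: o_3 = (2.3301, -5.9641, 1.0000)
after link 4: o_4 = (1.4641, -5.4641, 3.0000)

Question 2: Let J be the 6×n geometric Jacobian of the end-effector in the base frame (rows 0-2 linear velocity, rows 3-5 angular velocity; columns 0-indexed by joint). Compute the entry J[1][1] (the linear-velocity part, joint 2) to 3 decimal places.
1.464

axis z_1 = (0.0000,0.0000,1.0000); lever o_n−o_1 = (1.4641,-5.4641,2.0000)
cross product → J_v[:, 1] = (5.4641,1.4641,-0.0000)
J_ω[:, 1] = z_1
entry J[1][1] = 1.4641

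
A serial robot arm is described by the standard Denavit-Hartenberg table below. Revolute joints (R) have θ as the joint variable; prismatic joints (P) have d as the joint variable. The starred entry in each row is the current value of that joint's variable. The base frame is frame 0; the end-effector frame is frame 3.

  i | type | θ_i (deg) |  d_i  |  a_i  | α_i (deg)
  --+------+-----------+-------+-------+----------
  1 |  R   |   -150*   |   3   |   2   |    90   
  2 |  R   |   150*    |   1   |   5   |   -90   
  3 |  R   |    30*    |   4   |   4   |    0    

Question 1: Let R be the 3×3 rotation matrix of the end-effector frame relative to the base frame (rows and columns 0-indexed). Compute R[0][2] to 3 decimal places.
0.433

End-effector z-axis (col 2 of R) = (0.4330,0.2500,-0.8660)
R[0][2] = 0.4330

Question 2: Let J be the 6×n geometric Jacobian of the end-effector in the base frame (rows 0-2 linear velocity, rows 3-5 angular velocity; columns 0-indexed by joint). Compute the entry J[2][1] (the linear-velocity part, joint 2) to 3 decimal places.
-9.330

axis z_1 = (-0.5000,0.8660,0.0000); lever o_n−o_1 = (8.5801,3.7990,0.7679)
cross product → J_v[:, 1] = (0.6651,0.3840,-9.3301)
J_ω[:, 1] = z_1
entry J[2][1] = -9.3301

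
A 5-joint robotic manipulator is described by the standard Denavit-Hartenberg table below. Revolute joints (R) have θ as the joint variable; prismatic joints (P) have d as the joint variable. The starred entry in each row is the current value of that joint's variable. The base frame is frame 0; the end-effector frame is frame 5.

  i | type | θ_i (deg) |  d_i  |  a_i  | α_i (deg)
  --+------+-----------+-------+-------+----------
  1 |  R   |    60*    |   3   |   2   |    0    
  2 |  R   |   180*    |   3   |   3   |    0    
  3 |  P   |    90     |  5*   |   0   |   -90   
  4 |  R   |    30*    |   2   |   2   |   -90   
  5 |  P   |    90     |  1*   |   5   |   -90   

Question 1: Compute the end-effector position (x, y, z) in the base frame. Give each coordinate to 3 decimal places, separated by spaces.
-0.933 -4.080 9.134

after link 1: o_1 = (1.0000, 1.7321, 3.0000)
after link 2: o_2 = (-0.5000, -0.8660, 6.0000)
after link 3: o_3 = (-0.5000, -0.8660, 11.0000)
after link 4: o_4 = (2.0000, -0.0000, 10.0000)
after link 5: o_5 = (-0.9330, -4.0801, 9.1340)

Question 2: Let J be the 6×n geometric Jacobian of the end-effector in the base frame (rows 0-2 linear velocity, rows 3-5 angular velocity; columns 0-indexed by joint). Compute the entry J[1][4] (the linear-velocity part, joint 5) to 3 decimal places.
prismatic axis z_4 = (-0.4330,0.2500,-0.8660)
J_v[:, 4] = z_4; J_ω[:, 4] = (0,0,0)
entry J[1][4] = 0.2500

0.250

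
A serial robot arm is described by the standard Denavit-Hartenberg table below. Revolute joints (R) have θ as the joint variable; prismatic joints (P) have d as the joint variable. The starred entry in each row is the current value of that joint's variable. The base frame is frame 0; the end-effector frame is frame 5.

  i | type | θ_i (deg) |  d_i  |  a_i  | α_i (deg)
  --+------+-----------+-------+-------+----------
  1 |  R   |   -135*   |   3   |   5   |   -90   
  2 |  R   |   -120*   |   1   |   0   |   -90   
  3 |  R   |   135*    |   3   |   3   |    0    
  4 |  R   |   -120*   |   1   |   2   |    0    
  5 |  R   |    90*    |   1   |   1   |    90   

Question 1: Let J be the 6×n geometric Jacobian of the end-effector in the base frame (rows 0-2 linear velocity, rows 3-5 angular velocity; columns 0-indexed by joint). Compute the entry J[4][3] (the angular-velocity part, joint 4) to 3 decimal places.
-0.612

axis z_3 = (-0.6124,-0.6124,0.5000); lever o_n−o_3 = (-1.6823,0.4158,2.4489)
cross product → J_v[:, 3] = (-1.7075,0.6585,-1.2848)
J_ω[:, 3] = z_3
entry J[4][3] = -0.6124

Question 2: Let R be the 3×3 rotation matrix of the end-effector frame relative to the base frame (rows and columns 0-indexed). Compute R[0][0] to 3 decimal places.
-0.775

End-effector x-axis (col 0 of R) = (-0.7745,0.5915,-0.2241)
R[0][0] = -0.7745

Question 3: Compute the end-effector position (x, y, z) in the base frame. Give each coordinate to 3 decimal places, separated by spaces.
-8.598 -4.914 5.112

after link 1: o_1 = (-3.5355, -3.5355, 3.0000)
after link 2: o_2 = (-2.8284, -4.2426, 3.0000)
after link 3: o_3 = (-6.9155, -5.3298, 2.6629)
after link 4: o_4 = (-7.2109, -4.8931, 4.8359)
after link 5: o_5 = (-8.5978, -4.9140, 5.1118)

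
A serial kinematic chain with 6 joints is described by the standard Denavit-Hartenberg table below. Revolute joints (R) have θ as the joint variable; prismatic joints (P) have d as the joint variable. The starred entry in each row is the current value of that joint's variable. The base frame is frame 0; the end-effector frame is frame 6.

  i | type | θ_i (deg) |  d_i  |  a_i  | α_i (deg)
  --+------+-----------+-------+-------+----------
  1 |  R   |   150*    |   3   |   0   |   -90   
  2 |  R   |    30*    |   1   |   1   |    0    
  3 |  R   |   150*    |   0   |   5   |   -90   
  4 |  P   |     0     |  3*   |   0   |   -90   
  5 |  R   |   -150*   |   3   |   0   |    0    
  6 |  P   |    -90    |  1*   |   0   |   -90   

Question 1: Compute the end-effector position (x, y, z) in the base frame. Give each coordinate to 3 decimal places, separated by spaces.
5.080 0.531 5.500

after link 1: o_1 = (0.0000, 0.0000, 3.0000)
after link 2: o_2 = (-1.2500, -0.4330, 2.5000)
after link 3: o_3 = (3.0801, -2.9330, 2.5000)
after link 4: o_4 = (3.0801, -2.9330, 5.5000)
after link 5: o_5 = (4.5801, -0.3349, 5.5000)
after link 6: o_6 = (5.0801, 0.5311, 5.5000)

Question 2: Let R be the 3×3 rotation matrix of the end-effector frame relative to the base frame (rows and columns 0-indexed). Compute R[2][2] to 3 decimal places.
0.500

End-effector z-axis (col 2 of R) = (-0.7500,0.4330,0.5000)
R[2][2] = 0.5000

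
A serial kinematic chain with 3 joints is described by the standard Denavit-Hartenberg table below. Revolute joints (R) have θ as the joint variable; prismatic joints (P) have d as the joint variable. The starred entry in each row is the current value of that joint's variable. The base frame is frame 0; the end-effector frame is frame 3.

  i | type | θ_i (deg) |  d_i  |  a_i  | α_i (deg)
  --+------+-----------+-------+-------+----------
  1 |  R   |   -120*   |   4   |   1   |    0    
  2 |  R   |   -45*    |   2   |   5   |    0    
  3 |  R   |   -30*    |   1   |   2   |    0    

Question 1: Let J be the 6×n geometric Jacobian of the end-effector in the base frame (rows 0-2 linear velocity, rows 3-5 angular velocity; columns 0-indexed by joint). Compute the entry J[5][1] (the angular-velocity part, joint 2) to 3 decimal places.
axis z_1 = (0.0000,0.0000,1.0000); lever o_n−o_1 = (-6.7615,-0.7765,3.0000)
cross product → J_v[:, 1] = (0.7765,-6.7615,0.0000)
J_ω[:, 1] = z_1
entry J[5][1] = 1.0000

1.000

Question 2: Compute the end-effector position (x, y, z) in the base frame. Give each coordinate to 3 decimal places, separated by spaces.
-7.261 -1.642 7.000

after link 1: o_1 = (-0.5000, -0.8660, 4.0000)
after link 2: o_2 = (-5.3296, -2.1601, 6.0000)
after link 3: o_3 = (-7.2615, -1.6425, 7.0000)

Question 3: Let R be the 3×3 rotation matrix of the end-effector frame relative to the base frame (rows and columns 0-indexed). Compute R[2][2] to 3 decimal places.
End-effector z-axis (col 2 of R) = (0.0000,0.0000,1.0000)
R[2][2] = 1.0000

1.000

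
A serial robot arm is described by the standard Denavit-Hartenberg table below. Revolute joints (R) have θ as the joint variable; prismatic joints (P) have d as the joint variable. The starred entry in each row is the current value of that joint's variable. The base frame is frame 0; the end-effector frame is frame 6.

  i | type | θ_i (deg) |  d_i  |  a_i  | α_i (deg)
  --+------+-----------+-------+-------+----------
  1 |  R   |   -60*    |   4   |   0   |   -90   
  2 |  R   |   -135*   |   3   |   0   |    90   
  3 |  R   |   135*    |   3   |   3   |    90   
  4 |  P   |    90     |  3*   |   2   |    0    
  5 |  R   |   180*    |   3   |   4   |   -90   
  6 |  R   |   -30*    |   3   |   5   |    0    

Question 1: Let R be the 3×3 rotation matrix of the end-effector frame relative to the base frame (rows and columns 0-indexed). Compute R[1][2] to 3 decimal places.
-0.079

End-effector z-axis (col 2 of R) = (0.8624,-0.0795,-0.5000)
R[1][2] = -0.0795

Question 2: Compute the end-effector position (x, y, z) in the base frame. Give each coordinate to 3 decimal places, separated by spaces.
12.030 5.670 7.605

after link 1: o_1 = (0.0000, 0.0000, 4.0000)
after link 2: o_2 = (2.5981, 1.5000, 4.0000)
after link 3: o_3 = (4.1245, 3.0987, 0.3787)
after link 4: o_4 = (4.5045, 6.6832, 0.4645)
after link 5: o_5 = (7.0059, 6.5934, 4.7929)
after link 6: o_6 = (12.0299, 5.6698, 7.6048)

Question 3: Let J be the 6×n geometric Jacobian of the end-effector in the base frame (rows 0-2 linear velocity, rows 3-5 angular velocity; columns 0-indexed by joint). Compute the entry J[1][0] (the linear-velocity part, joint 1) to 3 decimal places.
12.030

axis z_0 = ẑ; lever o_n−o_0 = (12.0299,5.6698,7.6048)
cross product → J_v[:, 0] = (-5.6698,12.0299,0.0000)
J_ω[:, 0] = z_0
entry J[1][0] = 12.0299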